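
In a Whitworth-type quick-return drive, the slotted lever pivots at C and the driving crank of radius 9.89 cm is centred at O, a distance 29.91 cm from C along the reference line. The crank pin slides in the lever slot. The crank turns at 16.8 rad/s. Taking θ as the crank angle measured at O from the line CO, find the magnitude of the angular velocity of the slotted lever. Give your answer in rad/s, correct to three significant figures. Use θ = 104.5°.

0.473

ω = 16.8 rad/s
Crank pin A relative to C: A = (d + r cosθ, r sinθ); lever angle φ = atan2(r sinθ, d + r cosθ).
Differentiating tanφ: φ̇ = rω(d cosθ + r)/(d² + r² + 2dr cosθ).
d² + r² + 2dr cosθ = |CA|² = 0.084429 m²;  d cosθ + r = +0.024011 m.
|ω_lever| = |0.0989·16.8·+0.024011| / 0.084429 = 0.47253 rad/s.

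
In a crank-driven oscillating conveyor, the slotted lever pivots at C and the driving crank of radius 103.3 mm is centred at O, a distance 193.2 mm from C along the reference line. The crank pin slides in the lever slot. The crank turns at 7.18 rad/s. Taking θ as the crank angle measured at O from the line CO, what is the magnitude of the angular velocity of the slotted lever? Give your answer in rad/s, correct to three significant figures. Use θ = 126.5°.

0.355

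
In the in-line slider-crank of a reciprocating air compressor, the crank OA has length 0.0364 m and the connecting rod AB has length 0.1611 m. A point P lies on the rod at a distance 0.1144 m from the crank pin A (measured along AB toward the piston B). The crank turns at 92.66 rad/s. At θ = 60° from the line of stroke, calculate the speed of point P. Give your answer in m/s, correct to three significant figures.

3.20

ω = 92.66 rad/s.  Crank-pin speed |V_A| = rω = 3.3728 m/s, perpendicular to OA.
Rod angle: sinφ = −(r/L) sinθ ⇒ φ = -11.284°; ω_rod = −rω cosθ/√(L²−r²sin²θ) = -10.674 rad/s.
V_P = V_A + ω_rod × AP, with AP = 0.1144 m along the rod.
Components: V_Px = −rω sinθ − a·ω_rod·sinφ = -3.1599 m/s;  V_Py = rω cosθ + a·ω_rod·cosφ = +0.48886 m/s.
|V_P| = √(V_Px² + V_Py²) = 3.1975 m/s.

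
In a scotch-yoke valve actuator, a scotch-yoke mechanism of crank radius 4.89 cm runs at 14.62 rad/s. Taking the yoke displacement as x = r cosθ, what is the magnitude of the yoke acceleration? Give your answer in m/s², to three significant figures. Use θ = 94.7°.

ω = 14.62 rad/s
x = r cosθ ⇒ ẍ = −rω² cosθ (ω constant).
|a| = rω²|cosθ| = 0.0489·(14.62)²·|cos 94.7°| = 0.85643 m/s².

0.856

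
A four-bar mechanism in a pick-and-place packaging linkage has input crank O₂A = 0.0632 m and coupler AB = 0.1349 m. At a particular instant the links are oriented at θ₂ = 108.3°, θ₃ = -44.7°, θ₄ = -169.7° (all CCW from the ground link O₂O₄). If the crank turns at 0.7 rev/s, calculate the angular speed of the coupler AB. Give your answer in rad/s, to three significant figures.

2.49

ω₂ = 4.398 rad/s (from 0.7 rev/s).
Differentiating the loop-closure r₂e^{iθ₂}+r₃e^{iθ₃}=r₁+r₄e^{iθ₄} gives r₂ω₂e^{iθ₂}+r₃ω₃e^{iθ₃}=r₄ω₄e^{iθ₄}.
Eliminating the other unknown: ω₃ = r₂ω₂ sin(θ₄−θ₂) / [r₃ sin(θ₃−θ₄)].
Numerator sine = +0.99027; denominator sine = +0.81915.
Result = 0.0632·4.398·(+0.99027) / (0.1349·(+0.81915)) = +2.491 rad/s; magnitude 2.491 rad/s.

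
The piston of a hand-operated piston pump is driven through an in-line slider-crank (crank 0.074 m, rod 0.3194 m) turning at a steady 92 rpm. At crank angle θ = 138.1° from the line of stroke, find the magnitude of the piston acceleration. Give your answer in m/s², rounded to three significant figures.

ω = 2π·92/60 = 9.634 rad/s
x(θ) = r cosθ + √(L² − r² sin²θ); with ω constant, a = ω²·d²x/dθ².
d²x/dθ² = −r cosθ − r²(cos2θ)/√u − r⁴ sin²2θ/(4u^{3/2}),  u = L² − r² sin²θ = 0.0995741 m².
Substituting r = 0.074 m, L = 0.3194 m, θ = 138.1°: d²x/dθ² = +0.052969 m.
a = ω²·d²x/dθ² = (9.634)²·(+0.052969) = +4.9165 m/s²;  |a| = 4.9165 m/s².

4.92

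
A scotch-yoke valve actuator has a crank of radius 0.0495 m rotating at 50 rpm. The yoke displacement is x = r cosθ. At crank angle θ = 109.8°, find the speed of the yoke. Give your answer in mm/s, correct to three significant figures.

244

ω = 5.236 rad/s (from 50 rpm).
x = r cosθ ⇒ ẋ = −rω sinθ.
|v| = rω|sinθ| = 0.0495·5.236·|sin 109.8°| = 0.24386 m/s = 243.86 mm/s.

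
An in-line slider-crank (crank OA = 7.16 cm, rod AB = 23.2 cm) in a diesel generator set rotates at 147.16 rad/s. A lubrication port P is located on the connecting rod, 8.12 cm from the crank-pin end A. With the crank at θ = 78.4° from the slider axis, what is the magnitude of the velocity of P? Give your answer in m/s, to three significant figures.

10.6

ω = 147.2 rad/s.  Crank-pin speed |V_A| = rω = 10.537 m/s, perpendicular to OA.
Rod angle: sinφ = −(r/L) sinθ ⇒ φ = -17.597°; ω_rod = −rω cosθ/√(L²−r²sin²θ) = -9.5806 rad/s.
V_P = V_A + ω_rod × AP, with AP = 0.0812 m along the rod.
Components: V_Px = −rω sinθ − a·ω_rod·sinφ = -10.557 m/s;  V_Py = rω cosθ + a·ω_rod·cosφ = +1.3771 m/s.
|V_P| = √(V_Px² + V_Py²) = 10.646 m/s.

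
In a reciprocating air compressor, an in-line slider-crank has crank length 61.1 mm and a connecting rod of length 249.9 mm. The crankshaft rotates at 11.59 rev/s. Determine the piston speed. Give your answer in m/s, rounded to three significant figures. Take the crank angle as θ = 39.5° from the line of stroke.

ω = 2π·11.6 = 72.82 rad/s
For an in-line slider-crank, x = r cosθ + √(L² − r² sin²θ), so v = −rω sinθ·[1 + r cosθ/√(L² − r² sin²θ)].
With r = 0.0611 m, L = 0.2499 m, θ = 39.5°: √(L² − r² sin²θ) = 0.24686 m.
v = −0.0611·72.82·0.63608·[1 + 0.0611·0.77162/0.24686] = -3.3707 m/s.
|v| = 3.3707 m/s.

3.37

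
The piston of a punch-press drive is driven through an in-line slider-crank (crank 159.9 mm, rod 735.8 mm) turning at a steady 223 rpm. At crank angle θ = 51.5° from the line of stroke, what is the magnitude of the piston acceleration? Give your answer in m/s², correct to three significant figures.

50.2

ω = 2π·223/60 = 23.35 rad/s
x(θ) = r cosθ + √(L² − r² sin²θ); with ω constant, a = ω²·d²x/dθ².
d²x/dθ² = −r cosθ − r²(cos2θ)/√u − r⁴ sin²2θ/(4u^{3/2}),  u = L² − r² sin²θ = 0.525742 m².
Substituting r = 0.1599 m, L = 0.7358 m, θ = 51.5°: d²x/dθ² = -0.092015 m.
a = ω²·d²x/dθ² = (23.35)²·(-0.092015) = -50.179 m/s²;  |a| = 50.179 m/s².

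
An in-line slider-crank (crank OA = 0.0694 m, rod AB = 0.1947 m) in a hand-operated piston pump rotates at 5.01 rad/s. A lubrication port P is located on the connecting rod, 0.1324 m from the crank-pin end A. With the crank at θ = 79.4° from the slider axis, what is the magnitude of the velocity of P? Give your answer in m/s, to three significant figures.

0.359

ω = 5.01 rad/s.  Crank-pin speed |V_A| = rω = 0.34769 m/s, perpendicular to OA.
Rod angle: sinφ = −(r/L) sinθ ⇒ φ = -20.510°; ω_rod = −rω cosθ/√(L²−r²sin²θ) = -0.35073 rad/s.
V_P = V_A + ω_rod × AP, with AP = 0.1324 m along the rod.
Components: V_Px = −rω sinθ − a·ω_rod·sinφ = -0.35803 m/s;  V_Py = rω cosθ + a·ω_rod·cosφ = +0.020465 m/s.
|V_P| = √(V_Px² + V_Py²) = 0.35861 m/s.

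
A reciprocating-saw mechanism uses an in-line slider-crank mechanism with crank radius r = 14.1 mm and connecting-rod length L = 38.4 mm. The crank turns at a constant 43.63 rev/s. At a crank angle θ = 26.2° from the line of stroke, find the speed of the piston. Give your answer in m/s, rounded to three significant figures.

2.28

ω = 2π·43.6 = 274.1 rad/s
For an in-line slider-crank, x = r cosθ + √(L² − r² sin²θ), so v = −rω sinθ·[1 + r cosθ/√(L² − r² sin²θ)].
With r = 0.0141 m, L = 0.0384 m, θ = 26.2°: √(L² − r² sin²θ) = 0.037892 m.
v = −0.0141·274.1·0.44151·[1 + 0.0141·0.89726/0.037892] = -2.2763 m/s.
|v| = 2.2763 m/s.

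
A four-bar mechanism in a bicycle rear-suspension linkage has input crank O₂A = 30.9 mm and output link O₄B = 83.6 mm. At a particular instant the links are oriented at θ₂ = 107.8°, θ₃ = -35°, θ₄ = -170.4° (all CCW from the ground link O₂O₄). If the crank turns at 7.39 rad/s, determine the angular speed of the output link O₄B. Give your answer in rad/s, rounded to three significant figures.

2.35

ω₂ = 7.39 rad/s
Differentiating the loop-closure r₂e^{iθ₂}+r₃e^{iθ₃}=r₁+r₄e^{iθ₄} gives r₂ω₂e^{iθ₂}+r₃ω₃e^{iθ₃}=r₄ω₄e^{iθ₄}.
Eliminating the other unknown: ω₄ = r₂ω₂ sin(θ₂−θ₃) / [r₄ sin(θ₄−θ₃)].
Numerator sine = +0.60460; denominator sine = -0.70215.
Result = 0.0309·7.39·(+0.60460) / (0.0836·(-0.70215)) = -2.352 rad/s; magnitude 2.352 rad/s.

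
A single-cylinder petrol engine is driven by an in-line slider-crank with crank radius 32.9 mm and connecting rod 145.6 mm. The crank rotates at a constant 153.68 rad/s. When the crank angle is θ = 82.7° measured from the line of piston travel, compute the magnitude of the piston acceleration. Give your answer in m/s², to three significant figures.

75.5

ω = 153.7 rad/s
x(θ) = r cosθ + √(L² − r² sin²θ); with ω constant, a = ω²·d²x/dθ².
d²x/dθ² = −r cosθ − r²(cos2θ)/√u − r⁴ sin²2θ/(4u^{3/2}),  u = L² − r² sin²θ = 0.0201344 m².
Substituting r = 0.0329 m, L = 0.1456 m, θ = 82.7°: d²x/dθ² = +0.0031949 m.
a = ω²·d²x/dθ² = (153.7)²·(+0.0031949) = +75.457 m/s²;  |a| = 75.457 m/s².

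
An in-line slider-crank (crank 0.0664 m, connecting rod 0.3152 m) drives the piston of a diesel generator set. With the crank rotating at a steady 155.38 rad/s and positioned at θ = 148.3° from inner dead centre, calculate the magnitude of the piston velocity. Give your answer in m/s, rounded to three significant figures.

ω = 155.4 rad/s
For an in-line slider-crank, x = r cosθ + √(L² − r² sin²θ), so v = −rω sinθ·[1 + r cosθ/√(L² − r² sin²θ)].
With r = 0.0664 m, L = 0.3152 m, θ = 148.3°: √(L² − r² sin²θ) = 0.31326 m.
v = −0.0664·155.4·0.52547·[1 + 0.0664·-0.85081/0.31326] = -4.4437 m/s.
|v| = 4.4437 m/s.

4.44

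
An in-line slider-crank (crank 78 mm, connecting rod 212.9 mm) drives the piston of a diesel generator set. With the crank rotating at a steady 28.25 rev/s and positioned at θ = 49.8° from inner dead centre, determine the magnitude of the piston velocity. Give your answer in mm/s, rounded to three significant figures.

ω = 2π·28.2 = 177.5 rad/s
For an in-line slider-crank, x = r cosθ + √(L² − r² sin²θ), so v = −rω sinθ·[1 + r cosθ/√(L² − r² sin²θ)].
With r = 0.078 m, L = 0.2129 m, θ = 49.8°: √(L² − r² sin²θ) = 0.20439 m.
v = −0.078·177.5·0.76380·[1 + 0.078·0.64546/0.20439] = -13.179 m/s.
|v| = 13.179 m/s = 13179 mm/s.

13200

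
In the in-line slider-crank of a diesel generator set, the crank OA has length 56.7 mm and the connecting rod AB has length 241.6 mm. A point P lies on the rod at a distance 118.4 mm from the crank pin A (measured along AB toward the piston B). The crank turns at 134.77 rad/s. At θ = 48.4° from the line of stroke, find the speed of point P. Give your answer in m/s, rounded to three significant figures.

6.68

ω = 134.8 rad/s.  Crank-pin speed |V_A| = rω = 7.6415 m/s, perpendicular to OA.
Rod angle: sinφ = −(r/L) sinθ ⇒ φ = -10.108°; ω_rod = −rω cosθ/√(L²−r²sin²θ) = -21.33 rad/s.
V_P = V_A + ω_rod × AP, with AP = 0.1184 m along the rod.
Components: V_Px = −rω sinθ − a·ω_rod·sinφ = -6.1575 m/s;  V_Py = rω cosθ + a·ω_rod·cosφ = +2.5871 m/s.
|V_P| = √(V_Px² + V_Py²) = 6.6789 m/s.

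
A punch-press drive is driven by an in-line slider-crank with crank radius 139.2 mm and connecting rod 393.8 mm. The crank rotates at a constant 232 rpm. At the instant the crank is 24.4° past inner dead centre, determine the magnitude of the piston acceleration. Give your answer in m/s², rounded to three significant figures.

ω = 2π·232/60 = 24.29 rad/s
x(θ) = r cosθ + √(L² − r² sin²θ); with ω constant, a = ω²·d²x/dθ².
d²x/dθ² = −r cosθ − r²(cos2θ)/√u − r⁴ sin²2θ/(4u^{3/2}),  u = L² − r² sin²θ = 0.151772 m².
Substituting r = 0.1392 m, L = 0.3938 m, θ = 24.4°: d²x/dθ² = -0.16043 m.
a = ω²·d²x/dθ² = (24.29)²·(-0.16043) = -94.692 m/s²;  |a| = 94.692 m/s².

94.7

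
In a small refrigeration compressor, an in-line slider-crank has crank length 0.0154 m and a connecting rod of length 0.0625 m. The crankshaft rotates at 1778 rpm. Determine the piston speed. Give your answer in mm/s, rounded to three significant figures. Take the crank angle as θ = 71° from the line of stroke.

2930

ω = 2π·1778/60 = 186.2 rad/s
For an in-line slider-crank, x = r cosθ + √(L² − r² sin²θ), so v = −rω sinθ·[1 + r cosθ/√(L² − r² sin²θ)].
With r = 0.0154 m, L = 0.0625 m, θ = 71°: √(L² − r² sin²θ) = 0.06078 m.
v = −0.0154·186.2·0.94552·[1 + 0.0154·0.32557/0.06078] = -2.9348 m/s.
|v| = 2.9348 m/s = 2934.8 mm/s.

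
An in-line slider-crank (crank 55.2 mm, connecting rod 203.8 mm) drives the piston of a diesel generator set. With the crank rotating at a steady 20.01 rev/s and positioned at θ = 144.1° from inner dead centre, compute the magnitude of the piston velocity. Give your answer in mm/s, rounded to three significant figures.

3170

ω = 2π·20 = 125.7 rad/s
For an in-line slider-crank, x = r cosθ + √(L² − r² sin²θ), so v = −rω sinθ·[1 + r cosθ/√(L² − r² sin²θ)].
With r = 0.0552 m, L = 0.2038 m, θ = 144.1°: √(L² − r² sin²θ) = 0.20121 m.
v = −0.0552·125.7·0.58637·[1 + 0.0552·-0.81004/0.20121] = -3.1652 m/s.
|v| = 3.1652 m/s = 3165.2 mm/s.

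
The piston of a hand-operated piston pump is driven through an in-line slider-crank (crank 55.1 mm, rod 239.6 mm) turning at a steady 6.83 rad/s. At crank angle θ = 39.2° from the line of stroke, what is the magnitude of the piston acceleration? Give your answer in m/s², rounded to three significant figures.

ω = 6.83 rad/s
x(θ) = r cosθ + √(L² − r² sin²θ); with ω constant, a = ω²·d²x/dθ².
d²x/dθ² = −r cosθ − r²(cos2θ)/√u − r⁴ sin²2θ/(4u^{3/2}),  u = L² − r² sin²θ = 0.0561954 m².
Substituting r = 0.0551 m, L = 0.2396 m, θ = 39.2°: d²x/dθ² = -0.045441 m.
a = ω²·d²x/dθ² = (6.83)²·(-0.045441) = -2.1198 m/s²;  |a| = 2.1198 m/s².

2.12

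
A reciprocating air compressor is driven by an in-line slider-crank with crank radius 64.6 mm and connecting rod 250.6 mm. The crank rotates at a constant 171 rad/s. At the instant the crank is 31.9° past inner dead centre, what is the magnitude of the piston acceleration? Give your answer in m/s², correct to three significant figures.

1830

ω = 171 rad/s
x(θ) = r cosθ + √(L² − r² sin²θ); with ω constant, a = ω²·d²x/dθ².
d²x/dθ² = −r cosθ − r²(cos2θ)/√u − r⁴ sin²2θ/(4u^{3/2}),  u = L² − r² sin²θ = 0.061635 m².
Substituting r = 0.0646 m, L = 0.2506 m, θ = 31.9°: d²x/dθ² = -0.062494 m.
a = ω²·d²x/dθ² = (171)²·(-0.062494) = -1827.4 m/s²;  |a| = 1827.4 m/s².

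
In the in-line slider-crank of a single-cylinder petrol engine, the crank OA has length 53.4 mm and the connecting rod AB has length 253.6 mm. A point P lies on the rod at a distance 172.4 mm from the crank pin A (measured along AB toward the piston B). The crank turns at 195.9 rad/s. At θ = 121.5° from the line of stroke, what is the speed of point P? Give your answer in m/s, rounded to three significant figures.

8.43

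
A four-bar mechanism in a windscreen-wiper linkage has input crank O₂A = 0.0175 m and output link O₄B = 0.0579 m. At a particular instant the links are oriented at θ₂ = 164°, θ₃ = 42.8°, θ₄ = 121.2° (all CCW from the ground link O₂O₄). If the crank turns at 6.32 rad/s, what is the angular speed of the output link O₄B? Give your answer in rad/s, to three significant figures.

1.67

ω₂ = 6.32 rad/s
Differentiating the loop-closure r₂e^{iθ₂}+r₃e^{iθ₃}=r₁+r₄e^{iθ₄} gives r₂ω₂e^{iθ₂}+r₃ω₃e^{iθ₃}=r₄ω₄e^{iθ₄}.
Eliminating the other unknown: ω₄ = r₂ω₂ sin(θ₂−θ₃) / [r₄ sin(θ₄−θ₃)].
Numerator sine = +0.85536; denominator sine = +0.97958.
Result = 0.0175·6.32·(+0.85536) / (0.0579·(+0.97958)) = +1.668 rad/s; magnitude 1.668 rad/s.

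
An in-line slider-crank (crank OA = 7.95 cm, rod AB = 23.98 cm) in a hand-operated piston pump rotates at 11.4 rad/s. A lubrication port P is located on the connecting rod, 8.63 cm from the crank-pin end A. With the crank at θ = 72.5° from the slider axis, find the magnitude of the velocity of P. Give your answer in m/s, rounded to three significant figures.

0.914

ω = 11.4 rad/s.  Crank-pin speed |V_A| = rω = 0.9063 m/s, perpendicular to OA.
Rod angle: sinφ = −(r/L) sinθ ⇒ φ = -18.432°; ω_rod = −rω cosθ/√(L²−r²sin²θ) = -1.1979 rad/s.
V_P = V_A + ω_rod × AP, with AP = 0.0863 m along the rod.
Components: V_Px = −rω sinθ − a·ω_rod·sinφ = -0.89704 m/s;  V_Py = rω cosθ + a·ω_rod·cosφ = +0.17445 m/s.
|V_P| = √(V_Px² + V_Py²) = 0.91385 m/s.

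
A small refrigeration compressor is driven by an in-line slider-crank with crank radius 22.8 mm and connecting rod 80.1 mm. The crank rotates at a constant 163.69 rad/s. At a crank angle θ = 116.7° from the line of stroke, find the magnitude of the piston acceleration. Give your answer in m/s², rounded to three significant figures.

379

ω = 163.7 rad/s
x(θ) = r cosθ + √(L² − r² sin²θ); with ω constant, a = ω²·d²x/dθ².
d²x/dθ² = −r cosθ − r²(cos2θ)/√u − r⁴ sin²2θ/(4u^{3/2}),  u = L² − r² sin²θ = 0.00600112 m².
Substituting r = 0.0228 m, L = 0.0801 m, θ = 116.7°: d²x/dθ² = +0.014152 m.
a = ω²·d²x/dθ² = (163.7)²·(+0.014152) = +379.19 m/s²;  |a| = 379.19 m/s².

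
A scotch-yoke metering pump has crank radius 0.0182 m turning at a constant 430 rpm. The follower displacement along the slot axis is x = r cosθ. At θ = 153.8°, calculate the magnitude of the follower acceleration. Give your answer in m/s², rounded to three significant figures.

33.1

ω = 45.03 rad/s (from 430 rpm).
x = r cosθ ⇒ ẍ = −rω² cosθ (ω constant).
|a| = rω²|cosθ| = 0.0182·(45.03)²·|cos 153.8°| = 33.112 m/s².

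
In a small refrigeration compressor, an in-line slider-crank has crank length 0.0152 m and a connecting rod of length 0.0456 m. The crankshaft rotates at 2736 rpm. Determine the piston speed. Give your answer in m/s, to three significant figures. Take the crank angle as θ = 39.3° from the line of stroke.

3.49

ω = 2π·2736/60 = 286.5 rad/s
For an in-line slider-crank, x = r cosθ + √(L² − r² sin²θ), so v = −rω sinθ·[1 + r cosθ/√(L² − r² sin²θ)].
With r = 0.0152 m, L = 0.0456 m, θ = 39.3°: √(L² − r² sin²θ) = 0.044572 m.
v = −0.0152·286.5·0.63338·[1 + 0.0152·0.77384/0.044572] = -3.4863 m/s.
|v| = 3.4863 m/s.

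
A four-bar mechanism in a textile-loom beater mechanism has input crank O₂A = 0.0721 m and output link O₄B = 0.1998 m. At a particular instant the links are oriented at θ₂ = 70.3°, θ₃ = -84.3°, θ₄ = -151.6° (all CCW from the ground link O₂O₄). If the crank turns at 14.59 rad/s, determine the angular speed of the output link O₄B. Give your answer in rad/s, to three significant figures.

2.45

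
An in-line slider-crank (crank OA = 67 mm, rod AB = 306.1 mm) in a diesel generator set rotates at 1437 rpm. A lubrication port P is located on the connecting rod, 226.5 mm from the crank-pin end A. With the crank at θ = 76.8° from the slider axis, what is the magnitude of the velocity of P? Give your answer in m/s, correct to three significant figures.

ω = 150.5 rad/s.  Crank-pin speed |V_A| = rω = 10.082 m/s, perpendicular to OA.
Rod angle: sinφ = −(r/L) sinθ ⇒ φ = -12.304°; ω_rod = −rω cosθ/√(L²−r²sin²θ) = -7.6982 rad/s.
V_P = V_A + ω_rod × AP, with AP = 0.2265 m along the rod.
Components: V_Px = −rω sinθ − a·ω_rod·sinφ = -10.187 m/s;  V_Py = rω cosθ + a·ω_rod·cosφ = +0.5987 m/s.
|V_P| = √(V_Px² + V_Py²) = 10.205 m/s.

10.2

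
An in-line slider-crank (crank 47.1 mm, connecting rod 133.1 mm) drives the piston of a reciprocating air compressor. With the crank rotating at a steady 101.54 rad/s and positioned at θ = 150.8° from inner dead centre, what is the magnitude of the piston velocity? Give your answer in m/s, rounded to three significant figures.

ω = 101.5 rad/s
For an in-line slider-crank, x = r cosθ + √(L² − r² sin²θ), so v = −rω sinθ·[1 + r cosθ/√(L² − r² sin²θ)].
With r = 0.0471 m, L = 0.1331 m, θ = 150.8°: √(L² − r² sin²θ) = 0.1311 m.
v = −0.0471·101.5·0.48786·[1 + 0.0471·-0.87292/0.1311] = -1.6015 m/s.
|v| = 1.6015 m/s.

1.60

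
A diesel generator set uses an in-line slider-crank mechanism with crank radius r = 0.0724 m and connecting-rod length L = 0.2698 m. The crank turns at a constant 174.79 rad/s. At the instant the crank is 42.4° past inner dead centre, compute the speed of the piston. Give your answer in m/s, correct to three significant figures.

10.3

ω = 174.8 rad/s
For an in-line slider-crank, x = r cosθ + √(L² − r² sin²θ), so v = −rω sinθ·[1 + r cosθ/√(L² − r² sin²θ)].
With r = 0.0724 m, L = 0.2698 m, θ = 42.4°: √(L² − r² sin²θ) = 0.26535 m.
v = −0.0724·174.8·0.67430·[1 + 0.0724·0.73846/0.26535] = -10.252 m/s.
|v| = 10.252 m/s.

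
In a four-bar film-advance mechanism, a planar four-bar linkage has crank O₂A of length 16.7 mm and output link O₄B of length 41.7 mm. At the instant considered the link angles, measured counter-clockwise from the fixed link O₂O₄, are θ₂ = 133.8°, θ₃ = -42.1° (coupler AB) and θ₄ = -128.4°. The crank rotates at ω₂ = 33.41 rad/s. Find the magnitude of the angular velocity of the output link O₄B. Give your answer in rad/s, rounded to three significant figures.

ω₂ = 33.41 rad/s
Differentiating the loop-closure r₂e^{iθ₂}+r₃e^{iθ₃}=r₁+r₄e^{iθ₄} gives r₂ω₂e^{iθ₂}+r₃ω₃e^{iθ₃}=r₄ω₄e^{iθ₄}.
Eliminating the other unknown: ω₄ = r₂ω₂ sin(θ₂−θ₃) / [r₄ sin(θ₄−θ₃)].
Numerator sine = +0.07150; denominator sine = -0.99792.
Result = 0.0167·33.41·(+0.07150) / (0.0417·(-0.99792)) = -0.95864 rad/s; magnitude 0.95864 rad/s.

0.959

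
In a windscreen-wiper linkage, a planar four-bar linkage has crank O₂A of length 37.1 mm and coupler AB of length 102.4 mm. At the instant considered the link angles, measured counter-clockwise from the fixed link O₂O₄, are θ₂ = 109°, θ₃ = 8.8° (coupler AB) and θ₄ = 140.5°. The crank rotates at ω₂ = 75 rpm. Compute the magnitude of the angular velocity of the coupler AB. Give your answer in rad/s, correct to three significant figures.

1.99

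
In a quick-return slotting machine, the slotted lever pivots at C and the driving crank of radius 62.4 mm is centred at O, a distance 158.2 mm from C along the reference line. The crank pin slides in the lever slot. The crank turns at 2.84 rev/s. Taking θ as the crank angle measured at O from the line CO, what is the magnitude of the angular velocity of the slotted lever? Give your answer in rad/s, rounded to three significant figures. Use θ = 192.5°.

ω = 17.84 rad/s (from 2.84 rev/s).
Crank pin A relative to C: A = (d + r cosθ, r sinθ); lever angle φ = atan2(r sinθ, d + r cosθ).
Differentiating tanφ: φ̇ = rω(d cosθ + r)/(d² + r² + 2dr cosθ).
d² + r² + 2dr cosθ = |CA|² = 0.00964564 m²;  d cosθ + r = -0.09205 m.
|ω_lever| = |0.0624·17.84·-0.09205| / 0.00964564 = 10.626 rad/s.

10.6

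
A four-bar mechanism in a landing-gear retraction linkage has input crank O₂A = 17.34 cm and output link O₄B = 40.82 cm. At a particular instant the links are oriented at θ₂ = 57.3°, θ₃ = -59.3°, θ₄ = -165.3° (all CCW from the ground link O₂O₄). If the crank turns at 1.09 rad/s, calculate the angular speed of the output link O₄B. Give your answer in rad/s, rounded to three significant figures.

0.431

ω₂ = 1.09 rad/s
Differentiating the loop-closure r₂e^{iθ₂}+r₃e^{iθ₃}=r₁+r₄e^{iθ₄} gives r₂ω₂e^{iθ₂}+r₃ω₃e^{iθ₃}=r₄ω₄e^{iθ₄}.
Eliminating the other unknown: ω₄ = r₂ω₂ sin(θ₂−θ₃) / [r₄ sin(θ₄−θ₃)].
Numerator sine = +0.89415; denominator sine = -0.96126.
Result = 0.1734·1.09·(+0.89415) / (0.4082·(-0.96126)) = -0.4307 rad/s; magnitude 0.4307 rad/s.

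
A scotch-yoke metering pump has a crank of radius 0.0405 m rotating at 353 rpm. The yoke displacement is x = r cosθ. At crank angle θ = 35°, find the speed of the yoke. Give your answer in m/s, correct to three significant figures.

0.859

ω = 36.97 rad/s (from 353 rpm).
x = r cosθ ⇒ ẋ = −rω sinθ.
|v| = rω|sinθ| = 0.0405·36.97·|sin 35°| = 0.85872 m/s.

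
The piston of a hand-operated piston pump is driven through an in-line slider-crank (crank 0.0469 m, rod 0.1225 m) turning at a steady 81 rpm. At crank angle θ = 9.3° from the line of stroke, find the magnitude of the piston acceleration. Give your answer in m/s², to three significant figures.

ω = 2π·81/60 = 8.482 rad/s
x(θ) = r cosθ + √(L² − r² sin²θ); with ω constant, a = ω²·d²x/dθ².
d²x/dθ² = −r cosθ − r²(cos2θ)/√u − r⁴ sin²2θ/(4u^{3/2}),  u = L² − r² sin²θ = 0.0149488 m².
Substituting r = 0.0469 m, L = 0.1225 m, θ = 9.3°: d²x/dθ² = -0.063402 m.
a = ω²·d²x/dθ² = (8.482)²·(-0.063402) = -4.5617 m/s²;  |a| = 4.5617 m/s².

4.56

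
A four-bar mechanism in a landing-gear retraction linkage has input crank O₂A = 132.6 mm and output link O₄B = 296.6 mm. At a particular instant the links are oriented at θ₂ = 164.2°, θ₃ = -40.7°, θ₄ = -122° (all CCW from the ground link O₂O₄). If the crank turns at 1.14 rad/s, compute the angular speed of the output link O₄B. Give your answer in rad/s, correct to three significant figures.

0.217

ω₂ = 1.14 rad/s
Differentiating the loop-closure r₂e^{iθ₂}+r₃e^{iθ₃}=r₁+r₄e^{iθ₄} gives r₂ω₂e^{iθ₂}+r₃ω₃e^{iθ₃}=r₄ω₄e^{iθ₄}.
Eliminating the other unknown: ω₄ = r₂ω₂ sin(θ₂−θ₃) / [r₄ sin(θ₄−θ₃)].
Numerator sine = -0.42104; denominator sine = -0.98849.
Result = 0.1326·1.14·(-0.42104) / (0.2966·(-0.98849)) = +0.21708 rad/s; magnitude 0.21708 rad/s.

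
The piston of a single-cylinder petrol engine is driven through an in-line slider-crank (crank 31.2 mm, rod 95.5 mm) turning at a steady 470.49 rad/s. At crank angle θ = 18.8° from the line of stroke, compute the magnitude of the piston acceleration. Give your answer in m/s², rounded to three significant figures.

8360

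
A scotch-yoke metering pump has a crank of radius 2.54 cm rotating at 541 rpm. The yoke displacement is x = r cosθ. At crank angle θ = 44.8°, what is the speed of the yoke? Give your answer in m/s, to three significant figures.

1.01

ω = 56.65 rad/s (from 541 rpm).
x = r cosθ ⇒ ẋ = −rω sinθ.
|v| = rω|sinθ| = 0.0254·56.65·|sin 44.8°| = 1.014 m/s.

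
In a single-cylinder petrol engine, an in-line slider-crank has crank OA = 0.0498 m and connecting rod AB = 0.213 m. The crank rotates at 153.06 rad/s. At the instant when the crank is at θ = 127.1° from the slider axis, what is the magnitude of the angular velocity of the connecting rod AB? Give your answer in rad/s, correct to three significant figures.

ω = 153.1 rad/s
The rod makes angle φ with the slider axis where L sinφ = r sinθ; differentiating, L cosφ·φ̇ = r ω cosθ.
L cosφ = √(L² − r² sin²θ) = 0.20926 m.
|ω_rod| = r ω |cosθ| / √(L² − r² sin²θ) = 0.0498·153.1·0.60321/0.20926 = 21.972 rad/s.

22.0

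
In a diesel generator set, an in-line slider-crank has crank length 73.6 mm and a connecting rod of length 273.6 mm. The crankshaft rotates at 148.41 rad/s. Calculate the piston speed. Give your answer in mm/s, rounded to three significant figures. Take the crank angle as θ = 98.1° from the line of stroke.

10400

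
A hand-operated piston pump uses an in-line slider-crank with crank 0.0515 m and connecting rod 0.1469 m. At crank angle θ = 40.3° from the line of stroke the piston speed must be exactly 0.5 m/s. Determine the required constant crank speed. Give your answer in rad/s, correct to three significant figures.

11.8

For an in-line slider-crank, |v_piston| = rω|sinθ|·[1 + r cosθ/√(L² − r² sin²θ)].
With r = 0.0515 m, L = 0.1469 m, θ = 40.3°: the bracketed kinematic factor |dx/dθ| = 0.042454 m.
ω = v/|dx/dθ| = 0.5/0.042454 = 11.777 rad/s.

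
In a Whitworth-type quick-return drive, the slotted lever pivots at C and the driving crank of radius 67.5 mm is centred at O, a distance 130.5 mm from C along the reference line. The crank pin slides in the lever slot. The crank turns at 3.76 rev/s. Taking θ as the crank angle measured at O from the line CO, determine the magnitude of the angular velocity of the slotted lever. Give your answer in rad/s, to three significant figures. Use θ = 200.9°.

ω = 23.62 rad/s (from 3.76 rev/s).
Crank pin A relative to C: A = (d + r cosθ, r sinθ); lever angle φ = atan2(r sinθ, d + r cosθ).
Differentiating tanφ: φ̇ = rω(d cosθ + r)/(d² + r² + 2dr cosθ).
d² + r² + 2dr cosθ = |CA|² = 0.00512815 m²;  d cosθ + r = -0.054414 m.
|ω_lever| = |0.0675·23.62·-0.054414| / 0.00512815 = 16.921 rad/s.

16.9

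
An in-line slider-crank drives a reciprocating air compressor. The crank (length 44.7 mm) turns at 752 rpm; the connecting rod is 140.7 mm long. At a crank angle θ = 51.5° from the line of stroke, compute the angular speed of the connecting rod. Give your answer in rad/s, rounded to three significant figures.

16.1

ω = 78.75 rad/s (converted from 752 rpm).
The rod makes angle φ with the slider axis where L sinφ = r sinθ; differentiating, L cosφ·φ̇ = r ω cosθ.
L cosφ = √(L² − r² sin²θ) = 0.13628 m.
|ω_rod| = r ω |cosθ| / √(L² − r² sin²θ) = 0.0447·78.75·0.62251/0.13628 = 16.079 rad/s.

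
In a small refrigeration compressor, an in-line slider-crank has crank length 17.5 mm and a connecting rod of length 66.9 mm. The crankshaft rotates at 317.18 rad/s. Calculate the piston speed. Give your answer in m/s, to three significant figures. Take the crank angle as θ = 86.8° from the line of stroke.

5.63

ω = 317.2 rad/s
For an in-line slider-crank, x = r cosθ + √(L² − r² sin²θ), so v = −rω sinθ·[1 + r cosθ/√(L² − r² sin²θ)].
With r = 0.0175 m, L = 0.0669 m, θ = 86.8°: √(L² − r² sin²θ) = 0.064578 m.
v = −0.0175·317.2·0.99844·[1 + 0.0175·0.05582/0.064578] = -5.6258 m/s.
|v| = 5.6258 m/s.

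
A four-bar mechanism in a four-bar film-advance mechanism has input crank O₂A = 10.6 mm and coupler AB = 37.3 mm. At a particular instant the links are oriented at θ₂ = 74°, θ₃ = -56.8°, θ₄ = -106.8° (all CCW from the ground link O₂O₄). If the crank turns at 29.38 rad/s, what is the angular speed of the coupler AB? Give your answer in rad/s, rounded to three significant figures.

ω₂ = 29.38 rad/s
Differentiating the loop-closure r₂e^{iθ₂}+r₃e^{iθ₃}=r₁+r₄e^{iθ₄} gives r₂ω₂e^{iθ₂}+r₃ω₃e^{iθ₃}=r₄ω₄e^{iθ₄}.
Eliminating the other unknown: ω₃ = r₂ω₂ sin(θ₄−θ₂) / [r₃ sin(θ₃−θ₄)].
Numerator sine = +0.01396; denominator sine = +0.76604.
Result = 0.0106·29.38·(+0.01396) / (0.0373·(+0.76604)) = +0.15218 rad/s; magnitude 0.15218 rad/s.

0.152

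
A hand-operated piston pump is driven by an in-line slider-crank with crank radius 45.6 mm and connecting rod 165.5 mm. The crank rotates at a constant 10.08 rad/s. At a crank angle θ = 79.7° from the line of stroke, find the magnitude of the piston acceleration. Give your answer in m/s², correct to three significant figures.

0.410

ω = 10.08 rad/s
x(θ) = r cosθ + √(L² − r² sin²θ); with ω constant, a = ω²·d²x/dθ².
d²x/dθ² = −r cosθ − r²(cos2θ)/√u − r⁴ sin²2θ/(4u^{3/2}),  u = L² − r² sin²θ = 0.0253774 m².
Substituting r = 0.0456 m, L = 0.1655 m, θ = 79.7°: d²x/dθ² = +0.0040318 m.
a = ω²·d²x/dθ² = (10.08)²·(+0.0040318) = +0.40966 m/s²;  |a| = 0.40966 m/s².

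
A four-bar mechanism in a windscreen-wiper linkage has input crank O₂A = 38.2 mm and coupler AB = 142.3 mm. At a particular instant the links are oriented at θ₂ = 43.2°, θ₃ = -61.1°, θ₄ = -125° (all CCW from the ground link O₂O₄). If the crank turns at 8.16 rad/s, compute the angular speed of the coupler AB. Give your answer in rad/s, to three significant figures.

ω₂ = 8.16 rad/s
Differentiating the loop-closure r₂e^{iθ₂}+r₃e^{iθ₃}=r₁+r₄e^{iθ₄} gives r₂ω₂e^{iθ₂}+r₃ω₃e^{iθ₃}=r₄ω₄e^{iθ₄}.
Eliminating the other unknown: ω₃ = r₂ω₂ sin(θ₄−θ₂) / [r₃ sin(θ₃−θ₄)].
Numerator sine = -0.20450; denominator sine = +0.89803.
Result = 0.0382·8.16·(-0.20450) / (0.1423·(+0.89803)) = -0.49882 rad/s; magnitude 0.49882 rad/s.

0.499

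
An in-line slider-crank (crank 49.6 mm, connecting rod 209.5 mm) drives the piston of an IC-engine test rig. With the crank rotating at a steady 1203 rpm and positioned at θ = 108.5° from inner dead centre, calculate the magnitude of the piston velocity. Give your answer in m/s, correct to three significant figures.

ω = 2π·1203/60 = 126 rad/s
For an in-line slider-crank, x = r cosθ + √(L² − r² sin²θ), so v = −rω sinθ·[1 + r cosθ/√(L² − r² sin²θ)].
With r = 0.0496 m, L = 0.2095 m, θ = 108.5°: √(L² − r² sin²θ) = 0.20415 m.
v = −0.0496·126·0.94832·[1 + 0.0496·-0.31730/0.20415] = -5.4688 m/s.
|v| = 5.4688 m/s.

5.47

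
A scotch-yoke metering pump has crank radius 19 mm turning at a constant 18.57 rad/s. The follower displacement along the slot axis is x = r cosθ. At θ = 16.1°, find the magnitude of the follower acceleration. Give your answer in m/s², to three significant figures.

ω = 18.57 rad/s
x = r cosθ ⇒ ẍ = −rω² cosθ (ω constant).
|a| = rω²|cosθ| = 0.019·(18.57)²·|cos 16.1°| = 6.2951 m/s².

6.30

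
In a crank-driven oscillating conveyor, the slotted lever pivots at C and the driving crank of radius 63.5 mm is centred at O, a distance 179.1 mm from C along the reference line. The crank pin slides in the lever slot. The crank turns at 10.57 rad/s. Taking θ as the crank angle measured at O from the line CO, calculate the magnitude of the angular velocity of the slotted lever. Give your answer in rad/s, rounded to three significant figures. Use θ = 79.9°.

1.59

ω = 10.57 rad/s
Crank pin A relative to C: A = (d + r cosθ, r sinθ); lever angle φ = atan2(r sinθ, d + r cosθ).
Differentiating tanφ: φ̇ = rω(d cosθ + r)/(d² + r² + 2dr cosθ).
d² + r² + 2dr cosθ = |CA|² = 0.0400979 m²;  d cosθ + r = +0.094908 m.
|ω_lever| = |0.0635·10.57·+0.094908| / 0.0400979 = 1.5887 rad/s.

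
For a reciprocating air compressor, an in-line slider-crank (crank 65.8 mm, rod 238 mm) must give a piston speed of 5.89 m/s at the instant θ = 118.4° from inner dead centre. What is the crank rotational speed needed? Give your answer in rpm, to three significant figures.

1120

For an in-line slider-crank, |v_piston| = rω|sinθ|·[1 + r cosθ/√(L² − r² sin²θ)].
With r = 0.0658 m, L = 0.238 m, θ = 118.4°: the bracketed kinematic factor |dx/dθ| = 0.050034 m.
ω = v/|dx/dθ| = 5.89/0.050034 = 117.72 rad/s.
N = 60ω/(2π) = 1124.1 rpm.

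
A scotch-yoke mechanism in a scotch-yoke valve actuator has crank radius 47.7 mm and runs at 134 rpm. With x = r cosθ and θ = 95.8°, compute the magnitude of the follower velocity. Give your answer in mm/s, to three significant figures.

ω = 14.03 rad/s (from 134 rpm).
x = r cosθ ⇒ ẋ = −rω sinθ.
|v| = rω|sinθ| = 0.0477·14.03·|sin 95.8°| = 0.66592 m/s = 665.92 mm/s.

666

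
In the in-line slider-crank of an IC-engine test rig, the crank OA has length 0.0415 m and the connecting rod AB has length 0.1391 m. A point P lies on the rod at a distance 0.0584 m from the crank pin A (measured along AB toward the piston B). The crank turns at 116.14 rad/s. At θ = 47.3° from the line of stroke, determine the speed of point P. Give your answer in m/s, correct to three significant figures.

ω = 116.1 rad/s.  Crank-pin speed |V_A| = rω = 4.8198 m/s, perpendicular to OA.
Rod angle: sinφ = −(r/L) sinθ ⇒ φ = -12.666°; ω_rod = −rω cosθ/√(L²−r²sin²θ) = -24.084 rad/s.
V_P = V_A + ω_rod × AP, with AP = 0.0584 m along the rod.
Components: V_Px = −rω sinθ − a·ω_rod·sinφ = -3.8505 m/s;  V_Py = rω cosθ + a·ω_rod·cosφ = +1.8963 m/s.
|V_P| = √(V_Px² + V_Py²) = 4.2922 m/s.

4.29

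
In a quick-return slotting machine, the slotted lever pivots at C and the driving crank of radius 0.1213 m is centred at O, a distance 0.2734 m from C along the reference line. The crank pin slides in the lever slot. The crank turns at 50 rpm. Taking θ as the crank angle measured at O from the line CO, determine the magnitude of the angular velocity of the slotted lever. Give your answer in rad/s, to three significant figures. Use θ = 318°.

1.49

ω = 5.236 rad/s (from 50 rpm).
Crank pin A relative to C: A = (d + r cosθ, r sinθ); lever angle φ = atan2(r sinθ, d + r cosθ).
Differentiating tanφ: φ̇ = rω(d cosθ + r)/(d² + r² + 2dr cosθ).
d² + r² + 2dr cosθ = |CA|² = 0.138752 m²;  d cosθ + r = +0.32448 m.
|ω_lever| = |0.1213·5.236·+0.32448| / 0.138752 = 1.4853 rad/s.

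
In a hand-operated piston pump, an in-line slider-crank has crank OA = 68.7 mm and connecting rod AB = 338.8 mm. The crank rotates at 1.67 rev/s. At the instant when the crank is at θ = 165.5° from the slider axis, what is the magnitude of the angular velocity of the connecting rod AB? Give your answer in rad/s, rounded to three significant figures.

2.06

ω = 10.49 rad/s (converted from 1.67 rev/s).
The rod makes angle φ with the slider axis where L sinφ = r sinθ; differentiating, L cosφ·φ̇ = r ω cosθ.
L cosφ = √(L² − r² sin²θ) = 0.33836 m.
|ω_rod| = r ω |cosθ| / √(L² − r² sin²θ) = 0.0687·10.49·0.96815/0.33836 = 2.0626 rad/s.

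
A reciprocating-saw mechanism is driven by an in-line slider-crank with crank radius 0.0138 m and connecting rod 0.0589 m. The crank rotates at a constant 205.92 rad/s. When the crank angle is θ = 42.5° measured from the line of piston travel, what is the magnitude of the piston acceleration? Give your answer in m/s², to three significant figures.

445

ω = 205.9 rad/s
x(θ) = r cosθ + √(L² − r² sin²θ); with ω constant, a = ω²·d²x/dθ².
d²x/dθ² = −r cosθ − r²(cos2θ)/√u − r⁴ sin²2θ/(4u^{3/2}),  u = L² − r² sin²θ = 0.00338229 m².
Substituting r = 0.0138 m, L = 0.0589 m, θ = 42.5°: d²x/dθ² = -0.010506 m.
a = ω²·d²x/dθ² = (205.9)²·(-0.010506) = -445.47 m/s²;  |a| = 445.47 m/s².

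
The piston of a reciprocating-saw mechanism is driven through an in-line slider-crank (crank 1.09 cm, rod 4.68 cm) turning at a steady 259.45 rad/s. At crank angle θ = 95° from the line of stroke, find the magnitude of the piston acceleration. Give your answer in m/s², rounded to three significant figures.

ω = 259.4 rad/s
x(θ) = r cosθ + √(L² − r² sin²θ); with ω constant, a = ω²·d²x/dθ².
d²x/dθ² = −r cosθ − r²(cos2θ)/√u − r⁴ sin²2θ/(4u^{3/2}),  u = L² − r² sin²θ = 0.00207233 m².
Substituting r = 0.0109 m, L = 0.0468 m, θ = 95°: d²x/dθ² = +0.0035191 m.
a = ω²·d²x/dθ² = (259.4)²·(+0.0035191) = +236.89 m/s²;  |a| = 236.89 m/s².

237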